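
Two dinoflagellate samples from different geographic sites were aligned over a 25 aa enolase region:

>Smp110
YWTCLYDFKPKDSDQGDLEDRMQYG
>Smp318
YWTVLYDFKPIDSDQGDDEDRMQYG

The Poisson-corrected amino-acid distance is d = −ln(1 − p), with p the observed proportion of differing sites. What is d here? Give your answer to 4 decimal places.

Mismatches occur at site 4 (C→V), site 11 (K→I), site 18 (L→D).
p = 3/25 = 0.120000.
d = −ln(1 − 0.120000) = −ln(0.880000) = 0.1278.

0.1278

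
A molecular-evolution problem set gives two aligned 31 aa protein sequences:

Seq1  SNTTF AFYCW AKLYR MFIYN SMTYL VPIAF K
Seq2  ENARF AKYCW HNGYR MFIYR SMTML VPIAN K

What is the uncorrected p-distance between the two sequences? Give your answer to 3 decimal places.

0.323

Differing sites — 1:S/E; 3:T/A; 4:T/R; 7:F/K; 11:A/H; 12:K/N; 13:L/G; 20:N/R; 24:Y/M; 30:F/N.
There are 10 differences over 31 sites, so p = 10/31 = 0.323.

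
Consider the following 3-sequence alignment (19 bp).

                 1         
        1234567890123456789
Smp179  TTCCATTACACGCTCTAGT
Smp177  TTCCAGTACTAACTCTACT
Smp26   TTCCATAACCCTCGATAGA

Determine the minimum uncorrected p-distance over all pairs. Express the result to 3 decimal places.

0.263

Pairwise Hamming distances:
  Smp179 vs Smp177: 5
  Smp179 vs Smp26: 6
  Smp177 vs Smp26: 9
The smallest is 5 mismatches, between Smp179 and Smp177; p = 5/19 = 0.263.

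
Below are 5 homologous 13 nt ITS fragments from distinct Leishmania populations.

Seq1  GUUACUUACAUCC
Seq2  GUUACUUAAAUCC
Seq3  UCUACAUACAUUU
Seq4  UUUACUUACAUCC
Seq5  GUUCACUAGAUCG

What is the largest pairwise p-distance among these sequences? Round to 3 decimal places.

Pairwise Hamming distances:
  Seq1 vs Seq2: 1
  Seq1 vs Seq3: 5
  Seq1 vs Seq4: 1
  Seq1 vs Seq5: 5
  Seq2 vs Seq3: 6
  Seq2 vs Seq4: 2
  Seq2 vs Seq5: 5
  Seq3 vs Seq4: 4
  Seq3 vs Seq5: 8
  Seq4 vs Seq5: 6
The largest is 8 mismatches, between Seq3 and Seq5; p = 8/13 = 0.615.

0.615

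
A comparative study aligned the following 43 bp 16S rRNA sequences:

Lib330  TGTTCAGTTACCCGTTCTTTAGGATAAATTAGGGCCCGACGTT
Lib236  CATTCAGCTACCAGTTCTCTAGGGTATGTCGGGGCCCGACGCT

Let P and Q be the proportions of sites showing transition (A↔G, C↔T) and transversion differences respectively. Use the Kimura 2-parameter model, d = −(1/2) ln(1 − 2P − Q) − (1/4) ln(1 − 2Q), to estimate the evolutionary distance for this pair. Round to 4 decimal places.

The sequences differ at positions 1 (T/C, transition), 2 (G/A, transition), 8 (T/C, transition), 13 (C/A, transversion), 19 (T/C, transition), 24 (A/G, transition), 27 (A/T, transversion), 28 (A/G, transition), 30 (T/C, transition), 31 (A/G, transition), 42 (T/C, transition).
Of the 11 differences, 9 transitions and 2 transversions over 43 sites: P = 9/43 = 0.209302, Q = 2/43 = 0.046512.
d = −0.5·ln(0.534884) − 0.25·ln(0.906976) = −0.5·(-0.625705) − 0.25·(-0.097639) = 0.3373.

0.3373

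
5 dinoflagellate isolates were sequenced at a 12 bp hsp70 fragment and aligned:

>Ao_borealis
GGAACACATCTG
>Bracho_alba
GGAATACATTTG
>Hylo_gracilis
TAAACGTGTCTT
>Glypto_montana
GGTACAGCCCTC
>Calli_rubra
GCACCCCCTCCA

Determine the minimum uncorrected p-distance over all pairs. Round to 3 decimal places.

0.167

Pairwise Hamming distances:
  Ao_borealis vs Bracho_alba: 2
  Ao_borealis vs Hylo_gracilis: 6
  Ao_borealis vs Glypto_montana: 5
  Ao_borealis vs Calli_rubra: 6
  Bracho_alba vs Hylo_gracilis: 8
  Bracho_alba vs Glypto_montana: 7
  Bracho_alba vs Calli_rubra: 8
  Hylo_gracilis vs Glypto_montana: 8
  Hylo_gracilis vs Calli_rubra: 8
  Glypto_montana vs Calli_rubra: 8
The smallest is 2 mismatches, between Ao_borealis and Bracho_alba; p = 2/12 = 0.167.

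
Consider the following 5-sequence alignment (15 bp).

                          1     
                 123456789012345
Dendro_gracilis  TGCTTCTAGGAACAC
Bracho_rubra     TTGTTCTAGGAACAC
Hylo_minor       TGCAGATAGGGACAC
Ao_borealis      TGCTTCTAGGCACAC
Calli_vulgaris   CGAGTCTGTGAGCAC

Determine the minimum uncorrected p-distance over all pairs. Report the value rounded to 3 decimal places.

0.067

Pairwise Hamming distances:
  Dendro_gracilis vs Bracho_rubra: 2
  Dendro_gracilis vs Hylo_minor: 4
  Dendro_gracilis vs Ao_borealis: 1
  Dendro_gracilis vs Calli_vulgaris: 6
  Bracho_rubra vs Hylo_minor: 6
  Bracho_rubra vs Ao_borealis: 3
  Bracho_rubra vs Calli_vulgaris: 7
  Hylo_minor vs Ao_borealis: 4
  Hylo_minor vs Calli_vulgaris: 9
  Ao_borealis vs Calli_vulgaris: 7
The smallest is 1 mismatch, between Dendro_gracilis and Ao_borealis; p = 1/15 = 0.067.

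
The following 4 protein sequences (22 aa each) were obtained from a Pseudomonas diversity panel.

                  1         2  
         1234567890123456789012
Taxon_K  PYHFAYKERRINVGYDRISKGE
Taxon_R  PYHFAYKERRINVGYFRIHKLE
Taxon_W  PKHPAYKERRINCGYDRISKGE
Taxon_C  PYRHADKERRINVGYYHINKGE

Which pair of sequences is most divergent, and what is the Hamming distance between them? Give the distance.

8

Pairwise Hamming distances:
  Taxon_K vs Taxon_R: 3
  Taxon_K vs Taxon_W: 3
  Taxon_K vs Taxon_C: 6
  Taxon_R vs Taxon_W: 6
  Taxon_R vs Taxon_C: 7
  Taxon_W vs Taxon_C: 8
The largest is 8, between Taxon_W and Taxon_C.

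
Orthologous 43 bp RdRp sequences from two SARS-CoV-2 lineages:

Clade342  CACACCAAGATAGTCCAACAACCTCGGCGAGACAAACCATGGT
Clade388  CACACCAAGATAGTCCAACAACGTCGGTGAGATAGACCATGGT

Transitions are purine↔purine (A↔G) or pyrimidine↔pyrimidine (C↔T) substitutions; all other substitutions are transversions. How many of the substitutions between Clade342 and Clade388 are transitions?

3

Differing sites — 23:C/G (Tv); 28:C/T (Ti); 33:C/T (Ti); 35:A/G (Ti).
Of the 4 differences, 3 transitions and 1 transversion, so the answer is 3.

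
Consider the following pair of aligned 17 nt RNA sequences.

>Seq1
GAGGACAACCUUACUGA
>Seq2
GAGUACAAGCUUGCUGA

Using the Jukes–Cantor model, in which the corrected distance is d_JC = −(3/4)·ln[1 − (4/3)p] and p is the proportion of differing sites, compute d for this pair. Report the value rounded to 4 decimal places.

The sequences differ at positions 4 (G/U), 9 (C/G), 13 (A/G).
p = 3/17 = 0.176471.
d = −0.75 · ln(1 − (4/3)·0.176471) = −0.75 · ln(0.764705) = −0.75 · (-0.268265) = 0.2012.

0.2012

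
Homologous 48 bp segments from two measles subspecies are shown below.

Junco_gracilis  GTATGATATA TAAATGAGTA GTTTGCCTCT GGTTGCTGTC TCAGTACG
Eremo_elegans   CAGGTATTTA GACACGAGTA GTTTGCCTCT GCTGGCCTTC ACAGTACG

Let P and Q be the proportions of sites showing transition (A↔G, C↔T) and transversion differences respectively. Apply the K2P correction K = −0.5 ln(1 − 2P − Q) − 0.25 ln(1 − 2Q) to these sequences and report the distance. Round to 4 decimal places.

The sequences differ at positions 1 (G/C, transversion), 2 (T/A, transversion), 3 (A/G, transition), 4 (T/G, transversion), 5 (G/T, transversion), 8 (A/T, transversion), 11 (T/G, transversion), 13 (A/C, transversion), 15 (T/C, transition), 32 (G/C, transversion), 34 (T/G, transversion), 37 (T/C, transition), 38 (G/T, transversion), 41 (T/A, transversion).
Of the 14 differences, 3 transitions and 11 transversions over 48 sites: P = 3/48 = 0.062500, Q = 11/48 = 0.229167.
d = −0.5·ln(0.645833) − 0.25·ln(0.541666) = −0.5·(-0.437214) − 0.25·(-0.613106) = 0.3719.

0.3719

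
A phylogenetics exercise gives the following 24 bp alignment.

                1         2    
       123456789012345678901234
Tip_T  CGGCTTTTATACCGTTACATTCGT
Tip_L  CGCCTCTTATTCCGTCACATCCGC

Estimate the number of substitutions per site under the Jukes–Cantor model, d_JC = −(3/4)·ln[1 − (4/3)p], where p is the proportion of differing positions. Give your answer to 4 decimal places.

0.3041

Mismatches occur at site 3 (G→C), site 6 (T→C), site 11 (A→T), site 16 (T→C), site 21 (T→C), site 24 (T→C).
p = 6/24 = 0.250000.
d = −0.75 · ln(1 − (4/3)·0.250000) = −0.75 · ln(0.666667) = −0.75 · (-0.405465) = 0.3041.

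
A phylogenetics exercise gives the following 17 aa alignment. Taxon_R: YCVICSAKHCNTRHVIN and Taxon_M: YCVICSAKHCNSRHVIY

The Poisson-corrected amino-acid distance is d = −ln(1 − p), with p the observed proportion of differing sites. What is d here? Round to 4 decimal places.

Mismatches occur at site 12 (T→S), site 17 (N→Y).
p = 2/17 = 0.117647.
d = −ln(1 − 0.117647) = −ln(0.882353) = 0.1252.

0.1252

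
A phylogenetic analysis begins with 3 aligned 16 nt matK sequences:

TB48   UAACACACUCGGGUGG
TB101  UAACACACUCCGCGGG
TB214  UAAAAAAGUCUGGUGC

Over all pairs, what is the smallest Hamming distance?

Pairwise Hamming distances:
  TB48 vs TB101: 3
  TB48 vs TB214: 5
  TB101 vs TB214: 7
The smallest is 3, between TB48 and TB101.

3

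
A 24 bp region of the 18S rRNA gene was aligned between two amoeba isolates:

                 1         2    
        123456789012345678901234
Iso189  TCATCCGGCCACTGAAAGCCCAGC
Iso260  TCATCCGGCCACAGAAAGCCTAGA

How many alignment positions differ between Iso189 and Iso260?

The sequences differ at positions 13 (T/A), 21 (C/T), 24 (C/A).
That gives 3 mismatches out of 24 aligned sites, so the Hamming distance is 3.

3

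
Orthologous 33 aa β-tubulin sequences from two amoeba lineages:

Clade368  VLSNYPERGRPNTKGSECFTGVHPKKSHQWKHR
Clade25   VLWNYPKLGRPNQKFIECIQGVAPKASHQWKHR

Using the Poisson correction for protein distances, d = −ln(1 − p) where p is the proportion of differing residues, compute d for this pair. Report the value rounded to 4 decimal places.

0.3610

Mismatches occur at site 3 (S→W), site 7 (E→K), site 8 (R→L), site 13 (T→Q), site 15 (G→F), site 16 (S→I), site 19 (F→I), site 20 (T→Q), site 23 (H→A), site 26 (K→A).
p = 10/33 = 0.303030.
d = −ln(1 − 0.303030) = −ln(0.696970) = 0.3610.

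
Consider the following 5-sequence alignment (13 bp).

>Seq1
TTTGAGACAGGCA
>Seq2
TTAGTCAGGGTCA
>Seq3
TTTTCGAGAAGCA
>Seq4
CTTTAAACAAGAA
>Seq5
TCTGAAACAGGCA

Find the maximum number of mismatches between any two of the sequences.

10

Pairwise Hamming distances:
  Seq1 vs Seq2: 6
  Seq1 vs Seq3: 4
  Seq1 vs Seq4: 5
  Seq1 vs Seq5: 2
  Seq2 vs Seq3: 7
  Seq2 vs Seq4: 10
  Seq2 vs Seq5: 7
  Seq3 vs Seq4: 5
  Seq3 vs Seq5: 6
  Seq4 vs Seq5: 5
The largest is 10, between Seq2 and Seq4.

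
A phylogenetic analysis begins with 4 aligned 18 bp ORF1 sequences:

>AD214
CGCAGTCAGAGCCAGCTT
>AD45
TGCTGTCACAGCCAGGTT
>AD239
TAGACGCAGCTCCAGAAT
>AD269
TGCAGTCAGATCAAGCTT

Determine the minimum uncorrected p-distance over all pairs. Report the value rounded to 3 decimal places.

0.167

Pairwise Hamming distances:
  AD214 vs AD45: 4
  AD214 vs AD239: 9
  AD214 vs AD269: 3
  AD45 vs AD239: 10
  AD45 vs AD269: 5
  AD239 vs AD269: 8
The smallest is 3 mismatches, between AD214 and AD269; p = 3/18 = 0.167.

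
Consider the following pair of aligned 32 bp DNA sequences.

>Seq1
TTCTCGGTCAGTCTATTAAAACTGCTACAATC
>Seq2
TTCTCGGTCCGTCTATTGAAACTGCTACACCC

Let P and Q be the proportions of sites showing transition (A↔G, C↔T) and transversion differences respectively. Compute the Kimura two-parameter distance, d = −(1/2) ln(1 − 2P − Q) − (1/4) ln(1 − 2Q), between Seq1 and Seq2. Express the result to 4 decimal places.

0.1372

Mismatches occur at site 10 (A→C, transversion), site 18 (A→G, transition), site 30 (A→C, transversion), site 31 (T→C, transition).
Of the 4 differences, 2 transitions and 2 transversions over 32 sites: P = 2/32 = 0.062500, Q = 2/32 = 0.062500.
d = −0.5·ln(0.812500) − 0.25·ln(0.875000) = −0.5·(-0.207639) − 0.25·(-0.133531) = 0.1372.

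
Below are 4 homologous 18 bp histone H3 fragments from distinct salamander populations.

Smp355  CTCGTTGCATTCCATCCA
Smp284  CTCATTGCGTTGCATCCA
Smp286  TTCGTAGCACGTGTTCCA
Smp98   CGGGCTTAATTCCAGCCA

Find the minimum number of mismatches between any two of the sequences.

Pairwise Hamming distances:
  Smp355 vs Smp284: 3
  Smp355 vs Smp286: 7
  Smp355 vs Smp98: 6
  Smp284 vs Smp286: 9
  Smp284 vs Smp98: 9
  Smp286 vs Smp98: 13
The smallest is 3, between Smp355 and Smp284.

3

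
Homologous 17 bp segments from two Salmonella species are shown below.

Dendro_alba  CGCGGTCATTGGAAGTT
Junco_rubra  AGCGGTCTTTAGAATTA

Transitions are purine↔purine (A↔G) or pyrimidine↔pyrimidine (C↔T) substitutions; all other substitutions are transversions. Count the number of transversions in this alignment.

Mismatches occur at site 1 (C↔A, transversion), site 8 (A↔T, transversion), site 11 (G↔A, transition), site 15 (G↔T, transversion), site 17 (T↔A, transversion).
Of the 5 differences, 1 transition and 4 transversions, so the answer is 4.

4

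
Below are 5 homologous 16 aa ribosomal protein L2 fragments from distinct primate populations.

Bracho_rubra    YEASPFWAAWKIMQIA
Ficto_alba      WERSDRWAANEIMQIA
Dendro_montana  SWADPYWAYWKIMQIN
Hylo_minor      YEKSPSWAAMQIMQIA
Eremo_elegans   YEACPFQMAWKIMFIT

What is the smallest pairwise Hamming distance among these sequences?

Pairwise Hamming distances:
  Bracho_rubra vs Ficto_alba: 6
  Bracho_rubra vs Dendro_montana: 6
  Bracho_rubra vs Hylo_minor: 4
  Bracho_rubra vs Eremo_elegans: 5
  Ficto_alba vs Dendro_montana: 10
  Ficto_alba vs Hylo_minor: 6
  Ficto_alba vs Eremo_elegans: 11
  Dendro_montana vs Hylo_minor: 9
  Dendro_montana vs Eremo_elegans: 9
  Hylo_minor vs Eremo_elegans: 9
The smallest is 4, between Bracho_rubra and Hylo_minor.

4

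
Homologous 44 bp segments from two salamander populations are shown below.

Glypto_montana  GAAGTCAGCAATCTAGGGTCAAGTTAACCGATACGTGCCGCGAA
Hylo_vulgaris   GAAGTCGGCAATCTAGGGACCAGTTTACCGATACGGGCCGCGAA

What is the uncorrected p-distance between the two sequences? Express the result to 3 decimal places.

0.114

Mismatches occur at site 7 (A→G), site 19 (T→A), site 21 (A→C), site 26 (A→T), site 36 (T→G).
There are 5 differences over 44 sites, so p = 5/44 = 0.114.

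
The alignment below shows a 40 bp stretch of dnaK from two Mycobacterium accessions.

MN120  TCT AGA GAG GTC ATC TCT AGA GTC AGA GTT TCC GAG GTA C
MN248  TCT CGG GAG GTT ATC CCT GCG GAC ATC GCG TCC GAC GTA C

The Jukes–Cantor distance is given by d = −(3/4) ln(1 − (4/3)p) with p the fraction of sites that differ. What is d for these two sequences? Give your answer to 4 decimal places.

0.4260

Differing sites — 4:A/C; 6:A/G; 12:C/T; 16:T/C; 19:A/G; 20:G/C; 21:A/G; 23:T/A; 26:G/T; 27:A/C; 29:T/C; 30:T/G; 36:G/C.
p = 13/40 = 0.325000.
d = −0.75 · ln(1 − (4/3)·0.325000) = −0.75 · ln(0.566667) = −0.75 · (-0.567983) = 0.4260.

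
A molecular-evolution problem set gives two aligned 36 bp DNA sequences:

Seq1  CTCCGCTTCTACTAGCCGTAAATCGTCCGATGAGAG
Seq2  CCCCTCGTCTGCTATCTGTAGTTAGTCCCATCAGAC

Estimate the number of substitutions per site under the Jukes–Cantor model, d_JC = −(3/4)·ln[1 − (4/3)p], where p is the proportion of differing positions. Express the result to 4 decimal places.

0.4408

Mismatches occur at site 2 (T/C), site 5 (G/T), site 7 (T/G), site 11 (A/G), site 15 (G/T), site 17 (C/T), site 21 (A/G), site 22 (A/T), site 24 (C/A), site 29 (G/C), site 32 (G/C), site 36 (G/C).
p = 12/36 = 0.333333.
d = −0.75 · ln(1 − (4/3)·0.333333) = −0.75 · ln(0.555556) = −0.75 · (-0.587786) = 0.4408.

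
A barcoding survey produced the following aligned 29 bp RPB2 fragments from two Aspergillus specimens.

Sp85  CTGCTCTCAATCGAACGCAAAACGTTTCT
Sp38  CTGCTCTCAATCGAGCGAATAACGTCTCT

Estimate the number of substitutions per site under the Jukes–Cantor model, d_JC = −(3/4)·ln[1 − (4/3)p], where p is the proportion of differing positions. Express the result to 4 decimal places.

The sequences differ at positions 15 (A/G), 18 (C/A), 20 (A/T), 26 (T/C).
p = 4/29 = 0.137931.
d = −0.75 · ln(1 − (4/3)·0.137931) = −0.75 · ln(0.816092) = −0.75 · (-0.203228) = 0.1524.

0.1524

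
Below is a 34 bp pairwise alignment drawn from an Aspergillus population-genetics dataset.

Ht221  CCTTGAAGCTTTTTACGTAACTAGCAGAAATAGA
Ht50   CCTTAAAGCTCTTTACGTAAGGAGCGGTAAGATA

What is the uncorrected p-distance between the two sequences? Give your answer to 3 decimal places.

0.235

Mismatches occur at site 5 (G→A), site 11 (T→C), site 21 (C→G), site 22 (T→G), site 26 (A→G), site 28 (A→T), site 31 (T→G), site 33 (G→T).
There are 8 differences over 34 sites, so p = 8/34 = 0.235.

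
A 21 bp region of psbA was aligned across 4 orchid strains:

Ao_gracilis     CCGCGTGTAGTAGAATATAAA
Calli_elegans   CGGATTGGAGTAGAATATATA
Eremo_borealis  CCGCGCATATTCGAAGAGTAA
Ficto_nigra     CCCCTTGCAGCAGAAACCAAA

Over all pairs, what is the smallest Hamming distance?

Pairwise Hamming distances:
  Ao_gracilis vs Calli_elegans: 5
  Ao_gracilis vs Eremo_borealis: 7
  Ao_gracilis vs Ficto_nigra: 7
  Calli_elegans vs Eremo_borealis: 12
  Calli_elegans vs Ficto_nigra: 9
  Eremo_borealis vs Ficto_nigra: 12
The smallest is 5, between Ao_gracilis and Calli_elegans.

5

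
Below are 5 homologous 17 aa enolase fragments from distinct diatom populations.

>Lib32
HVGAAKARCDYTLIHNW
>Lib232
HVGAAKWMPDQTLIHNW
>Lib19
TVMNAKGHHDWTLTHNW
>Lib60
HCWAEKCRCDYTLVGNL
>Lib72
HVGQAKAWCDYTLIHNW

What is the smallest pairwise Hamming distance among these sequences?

2

Pairwise Hamming distances:
  Lib32 vs Lib232: 4
  Lib32 vs Lib19: 8
  Lib32 vs Lib60: 7
  Lib32 vs Lib72: 2
  Lib232 vs Lib19: 8
  Lib232 vs Lib60: 10
  Lib232 vs Lib72: 5
  Lib19 vs Lib60: 12
  Lib19 vs Lib72: 8
  Lib60 vs Lib72: 9
The smallest is 2, between Lib32 and Lib72.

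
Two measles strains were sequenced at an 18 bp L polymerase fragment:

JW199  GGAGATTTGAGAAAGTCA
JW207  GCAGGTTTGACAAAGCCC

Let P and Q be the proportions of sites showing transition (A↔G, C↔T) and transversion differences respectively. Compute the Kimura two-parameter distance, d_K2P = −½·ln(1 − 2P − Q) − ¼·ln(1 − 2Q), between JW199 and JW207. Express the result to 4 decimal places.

0.3476

The sequences differ at positions 2 (G/C, transversion), 5 (A/G, transition), 11 (G/C, transversion), 16 (T/C, transition), 18 (A/C, transversion).
Of the 5 differences, 2 transitions and 3 transversions over 18 sites: P = 2/18 = 0.111111, Q = 3/18 = 0.166667.
d = −0.5·ln(0.611111) − 0.25·ln(0.666666) = −0.5·(-0.492477) − 0.25·(-0.405466) = 0.3476.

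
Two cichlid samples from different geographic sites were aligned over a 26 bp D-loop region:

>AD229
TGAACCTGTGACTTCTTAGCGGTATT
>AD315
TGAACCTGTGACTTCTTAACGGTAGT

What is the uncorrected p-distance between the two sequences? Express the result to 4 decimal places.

0.0769

The sequences differ at positions 19 (G/A), 25 (T/G).
There are 2 differences over 26 sites, so p = 2/26 = 0.0769.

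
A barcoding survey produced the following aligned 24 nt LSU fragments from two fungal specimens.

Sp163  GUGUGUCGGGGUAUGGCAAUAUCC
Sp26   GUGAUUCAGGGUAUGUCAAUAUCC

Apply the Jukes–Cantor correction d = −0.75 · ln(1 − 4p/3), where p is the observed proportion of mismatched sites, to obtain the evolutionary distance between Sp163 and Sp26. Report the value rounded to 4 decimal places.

Mismatches occur at site 4 (U→A), site 5 (G→U), site 8 (G→A), site 16 (G→U).
p = 4/24 = 0.166667.
d = −0.75 · ln(1 − (4/3)·0.166667) = −0.75 · ln(0.777777) = −0.75 · (-0.251315) = 0.1885.

0.1885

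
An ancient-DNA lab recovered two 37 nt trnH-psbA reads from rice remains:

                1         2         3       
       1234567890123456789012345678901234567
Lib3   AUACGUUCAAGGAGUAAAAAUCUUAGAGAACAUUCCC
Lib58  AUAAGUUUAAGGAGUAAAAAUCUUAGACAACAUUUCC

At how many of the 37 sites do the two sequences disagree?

4

The sequences differ at positions 4 (C/A), 8 (C/U), 28 (G/C), 35 (C/U).
That gives 4 mismatches out of 37 aligned sites, so the Hamming distance is 4.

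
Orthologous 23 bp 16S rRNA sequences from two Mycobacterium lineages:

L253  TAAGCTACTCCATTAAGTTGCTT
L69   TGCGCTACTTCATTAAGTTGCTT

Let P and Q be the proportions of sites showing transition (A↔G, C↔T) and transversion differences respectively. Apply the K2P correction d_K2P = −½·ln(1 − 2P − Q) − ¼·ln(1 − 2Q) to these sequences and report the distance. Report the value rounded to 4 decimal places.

Differing sites — 2:A/G (Ti); 3:A/C (Tv); 10:C/T (Ti).
Of the 3 differences, 2 transitions and 1 transversion over 23 sites: P = 2/23 = 0.086957, Q = 1/23 = 0.043478.
d = −0.5·ln(0.782608) − 0.25·ln(0.913044) = −0.5·(-0.245123) − 0.25·(-0.090971) = 0.1453.

0.1453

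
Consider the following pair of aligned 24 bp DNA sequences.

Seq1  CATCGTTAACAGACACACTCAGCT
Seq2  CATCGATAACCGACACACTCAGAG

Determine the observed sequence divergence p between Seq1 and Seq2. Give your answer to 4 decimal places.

0.1667

Mismatches occur at site 6 (T/A), site 11 (A/C), site 23 (C/A), site 24 (T/G).
There are 4 differences over 24 sites, so p = 4/24 = 0.1667.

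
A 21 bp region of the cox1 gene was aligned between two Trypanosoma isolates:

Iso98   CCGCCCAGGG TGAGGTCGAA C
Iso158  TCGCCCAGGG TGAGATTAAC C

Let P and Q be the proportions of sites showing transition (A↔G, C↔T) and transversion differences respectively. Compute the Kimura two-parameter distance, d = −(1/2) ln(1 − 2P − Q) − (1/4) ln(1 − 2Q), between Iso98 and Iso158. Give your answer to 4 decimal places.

0.3048

The sequences differ at positions 1 (C/T, transition), 15 (G/A, transition), 17 (C/T, transition), 18 (G/A, transition), 20 (A/C, transversion).
Of the 5 differences, 4 transitions and 1 transversion over 21 sites: P = 4/21 = 0.190476, Q = 1/21 = 0.047619.
d = −0.5·ln(0.571429) − 0.25·ln(0.904762) = −0.5·(-0.559615) − 0.25·(-0.100083) = 0.3048.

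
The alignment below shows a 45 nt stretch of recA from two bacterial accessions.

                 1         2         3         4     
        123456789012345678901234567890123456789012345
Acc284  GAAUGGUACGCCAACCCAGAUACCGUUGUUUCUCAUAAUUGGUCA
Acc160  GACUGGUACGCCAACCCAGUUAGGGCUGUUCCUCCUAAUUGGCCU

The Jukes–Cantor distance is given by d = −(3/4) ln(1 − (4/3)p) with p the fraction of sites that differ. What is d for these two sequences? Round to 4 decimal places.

Differing sites — 3:A/C; 20:A/U; 23:C/G; 24:C/G; 26:U/C; 31:U/C; 35:A/C; 43:U/C; 45:A/U.
p = 9/45 = 0.200000.
d = −0.75 · ln(1 − (4/3)·0.200000) = −0.75 · ln(0.733333) = −0.75 · (-0.310155) = 0.2326.

0.2326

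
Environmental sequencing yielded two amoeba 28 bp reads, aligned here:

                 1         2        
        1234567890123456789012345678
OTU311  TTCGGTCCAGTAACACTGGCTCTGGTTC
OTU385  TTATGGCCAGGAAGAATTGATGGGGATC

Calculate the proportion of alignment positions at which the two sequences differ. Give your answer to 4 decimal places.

Mismatches occur at site 3 (C/A), site 4 (G/T), site 6 (T/G), site 11 (T/G), site 14 (C/G), site 16 (C/A), site 18 (G/T), site 20 (C/A), site 22 (C/G), site 23 (T/G), site 26 (T/A).
There are 11 differences over 28 sites, so p = 11/28 = 0.3929.

0.3929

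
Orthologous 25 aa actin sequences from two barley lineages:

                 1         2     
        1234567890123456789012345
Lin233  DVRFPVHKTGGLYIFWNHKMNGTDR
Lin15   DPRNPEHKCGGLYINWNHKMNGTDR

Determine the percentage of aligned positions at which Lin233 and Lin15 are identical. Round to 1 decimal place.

80.0%

Mismatches occur at site 2 (V→P), site 4 (F→N), site 6 (V→E), site 9 (T→C), site 15 (F→N).
20 of the 25 sites match, so the percent identity is 20/25 × 100 = 80.0%.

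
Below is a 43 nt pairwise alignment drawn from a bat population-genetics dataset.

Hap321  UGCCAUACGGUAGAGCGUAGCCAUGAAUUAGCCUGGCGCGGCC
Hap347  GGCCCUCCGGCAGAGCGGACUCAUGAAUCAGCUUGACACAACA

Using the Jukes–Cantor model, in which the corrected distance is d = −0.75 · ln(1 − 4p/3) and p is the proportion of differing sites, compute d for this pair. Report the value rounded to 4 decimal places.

0.4270

Differing sites — 1:U/G; 5:A/C; 7:A/C; 11:U/C; 18:U/G; 20:G/C; 21:C/U; 29:U/C; 33:C/U; 36:G/A; 38:G/A; 40:G/A; 41:G/A; 43:C/A.
p = 14/43 = 0.325581.
d = −0.75 · ln(1 − (4/3)·0.325581) = −0.75 · ln(0.565892) = −0.75 · (-0.569352) = 0.4270.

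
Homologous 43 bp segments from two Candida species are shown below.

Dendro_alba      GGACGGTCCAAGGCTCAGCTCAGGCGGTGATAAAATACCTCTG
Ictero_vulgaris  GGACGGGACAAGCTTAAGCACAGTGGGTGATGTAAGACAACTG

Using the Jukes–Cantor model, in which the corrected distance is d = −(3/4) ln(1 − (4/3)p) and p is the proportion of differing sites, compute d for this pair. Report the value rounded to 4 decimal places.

The sequences differ at positions 7 (T/G), 8 (C/A), 13 (G/C), 14 (C/T), 16 (C/A), 20 (T/A), 24 (G/T), 25 (C/G), 32 (A/G), 33 (A/T), 36 (T/G), 39 (C/A), 40 (T/A).
p = 13/43 = 0.302326.
d = −0.75 · ln(1 − (4/3)·0.302326) = −0.75 · ln(0.596899) = −0.75 · (-0.516007) = 0.3870.

0.3870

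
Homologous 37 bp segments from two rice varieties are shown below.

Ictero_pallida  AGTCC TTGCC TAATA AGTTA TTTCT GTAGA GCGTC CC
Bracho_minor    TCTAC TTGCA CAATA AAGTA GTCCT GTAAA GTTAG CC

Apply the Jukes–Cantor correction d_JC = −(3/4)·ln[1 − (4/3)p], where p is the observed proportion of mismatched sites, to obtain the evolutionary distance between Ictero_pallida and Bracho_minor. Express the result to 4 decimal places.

0.5266

Differing sites — 1:A/T; 2:G/C; 4:C/A; 10:C/A; 11:T/C; 17:G/A; 18:T/G; 21:T/G; 23:T/C; 29:G/A; 32:C/T; 33:G/T; 34:T/A; 35:C/G.
p = 14/37 = 0.378378.
d = −0.75 · ln(1 − (4/3)·0.378378) = −0.75 · ln(0.495496) = −0.75 · (-0.702196) = 0.5266.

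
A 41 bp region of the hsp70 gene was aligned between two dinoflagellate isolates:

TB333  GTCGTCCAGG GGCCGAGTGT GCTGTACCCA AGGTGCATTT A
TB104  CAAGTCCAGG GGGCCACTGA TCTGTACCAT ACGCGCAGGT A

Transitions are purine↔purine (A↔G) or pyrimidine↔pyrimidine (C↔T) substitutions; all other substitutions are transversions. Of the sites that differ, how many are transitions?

Mismatches occur at site 1 (G/C, transversion), site 2 (T/A, transversion), site 3 (C/A, transversion), site 13 (C/G, transversion), site 15 (G/C, transversion), site 17 (G/C, transversion), site 20 (T/A, transversion), site 21 (G/T, transversion), site 29 (C/A, transversion), site 30 (A/T, transversion), site 32 (G/C, transversion), site 34 (T/C, transition), site 38 (T/G, transversion), site 39 (T/G, transversion).
Of the 14 differences, 1 transition and 13 transversions, so the answer is 1.

1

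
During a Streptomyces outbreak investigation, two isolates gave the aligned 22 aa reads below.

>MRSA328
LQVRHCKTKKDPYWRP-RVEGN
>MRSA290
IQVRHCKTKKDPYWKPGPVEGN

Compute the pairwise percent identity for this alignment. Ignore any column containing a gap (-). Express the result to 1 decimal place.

Excluding the 1 gap column leaves 21 comparable sites.
The sequences differ at positions 1 (L/I), 15 (R/K), 18 (R/P).
18 of the 21 comparable sites match, so the percent identity is 18/21 × 100 = 85.7%.

85.7%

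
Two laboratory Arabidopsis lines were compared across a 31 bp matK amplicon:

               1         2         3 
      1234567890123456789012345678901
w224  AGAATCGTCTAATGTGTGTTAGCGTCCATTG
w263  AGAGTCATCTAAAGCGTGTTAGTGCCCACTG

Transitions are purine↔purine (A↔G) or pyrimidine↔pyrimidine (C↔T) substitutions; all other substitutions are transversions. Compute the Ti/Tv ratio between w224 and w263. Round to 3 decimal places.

6.000

The sequences differ at positions 4 (A/G, transition), 7 (G/A, transition), 13 (T/A, transversion), 15 (T/C, transition), 23 (C/T, transition), 25 (T/C, transition), 29 (T/C, transition).
Of the 7 differences, 6 transitions and 1 transversion, so Ti/Tv = 6/1 = 6.000.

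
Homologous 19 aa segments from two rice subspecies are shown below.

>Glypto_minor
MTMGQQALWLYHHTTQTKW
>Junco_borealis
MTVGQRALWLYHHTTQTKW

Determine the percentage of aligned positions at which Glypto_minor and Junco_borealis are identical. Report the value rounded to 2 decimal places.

Differing sites — 3:M/V; 6:Q/R.
17 of the 19 sites match, so the percent identity is 17/19 × 100 = 89.47%.

89.47%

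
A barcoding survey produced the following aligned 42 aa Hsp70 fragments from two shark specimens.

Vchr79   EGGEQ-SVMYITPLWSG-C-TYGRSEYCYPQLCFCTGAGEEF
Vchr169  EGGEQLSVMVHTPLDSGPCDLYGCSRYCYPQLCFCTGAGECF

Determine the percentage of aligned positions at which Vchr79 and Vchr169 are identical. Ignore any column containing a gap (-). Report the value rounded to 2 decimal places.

82.05%

Excluding the 3 gap columns leaves 39 comparable sites.
Mismatches occur at site 10 (Y→V), site 11 (I→H), site 15 (W→D), site 21 (T→L), site 24 (R→C), site 26 (E→R), site 41 (E→C).
32 of the 39 comparable sites match, so the percent identity is 32/39 × 100 = 82.05%.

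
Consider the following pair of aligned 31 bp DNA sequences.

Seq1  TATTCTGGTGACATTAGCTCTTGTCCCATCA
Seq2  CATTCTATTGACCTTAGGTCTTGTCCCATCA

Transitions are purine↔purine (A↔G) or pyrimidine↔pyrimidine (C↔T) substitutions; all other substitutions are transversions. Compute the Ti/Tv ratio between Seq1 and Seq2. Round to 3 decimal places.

The sequences differ at positions 1 (T/C, transition), 7 (G/A, transition), 8 (G/T, transversion), 13 (A/C, transversion), 18 (C/G, transversion).
Of the 5 differences, 2 transitions and 3 transversions, so Ti/Tv = 2/3 = 0.667.

0.667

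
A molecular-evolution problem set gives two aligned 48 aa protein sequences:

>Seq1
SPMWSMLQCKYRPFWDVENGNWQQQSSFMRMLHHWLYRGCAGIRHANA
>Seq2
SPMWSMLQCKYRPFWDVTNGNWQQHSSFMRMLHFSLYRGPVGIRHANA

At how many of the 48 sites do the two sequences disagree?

6

Mismatches occur at site 18 (E/T), site 25 (Q/H), site 34 (H/F), site 35 (W/S), site 40 (C/P), site 41 (A/V).
That gives 6 mismatches out of 48 aligned sites, so the Hamming distance is 6.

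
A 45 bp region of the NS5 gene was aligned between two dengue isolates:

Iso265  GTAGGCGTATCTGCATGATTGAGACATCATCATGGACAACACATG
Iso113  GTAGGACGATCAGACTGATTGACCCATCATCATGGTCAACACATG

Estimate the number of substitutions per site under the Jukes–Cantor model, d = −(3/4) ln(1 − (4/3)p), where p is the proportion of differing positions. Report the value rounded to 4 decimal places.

0.2326

Mismatches occur at site 6 (C↔A), site 7 (G↔C), site 8 (T↔G), site 12 (T↔A), site 14 (C↔A), site 15 (A↔C), site 23 (G↔C), site 24 (A↔C), site 36 (A↔T).
p = 9/45 = 0.200000.
d = −0.75 · ln(1 − (4/3)·0.200000) = −0.75 · ln(0.733333) = −0.75 · (-0.310155) = 0.2326.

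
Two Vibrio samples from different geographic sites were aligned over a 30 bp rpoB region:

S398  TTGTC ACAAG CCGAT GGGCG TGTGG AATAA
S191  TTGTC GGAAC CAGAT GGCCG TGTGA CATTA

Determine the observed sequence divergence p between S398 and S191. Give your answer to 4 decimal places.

Differing sites — 6:A/G; 7:C/G; 10:G/C; 12:C/A; 18:G/C; 25:G/A; 26:A/C; 29:A/T.
There are 8 differences over 30 sites, so p = 8/30 = 0.2667.

0.2667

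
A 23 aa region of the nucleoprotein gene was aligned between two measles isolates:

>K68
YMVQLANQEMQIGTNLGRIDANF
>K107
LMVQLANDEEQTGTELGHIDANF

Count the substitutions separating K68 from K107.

Mismatches occur at site 1 (Y→L), site 8 (Q→D), site 10 (M→E), site 12 (I→T), site 15 (N→E), site 18 (R→H).
That gives 6 mismatches out of 23 aligned sites, so the Hamming distance is 6.

6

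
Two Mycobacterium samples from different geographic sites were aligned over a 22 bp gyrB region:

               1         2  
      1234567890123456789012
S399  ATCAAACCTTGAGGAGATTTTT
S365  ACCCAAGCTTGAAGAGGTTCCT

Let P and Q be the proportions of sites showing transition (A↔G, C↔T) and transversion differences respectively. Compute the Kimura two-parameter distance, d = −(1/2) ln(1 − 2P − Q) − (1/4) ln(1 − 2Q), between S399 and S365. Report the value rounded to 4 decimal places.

0.4444

Differing sites — 2:T/C (Ti); 4:A/C (Tv); 7:C/G (Tv); 13:G/A (Ti); 17:A/G (Ti); 20:T/C (Ti); 21:T/C (Ti).
Of the 7 differences, 5 transitions and 2 transversions over 22 sites: P = 5/22 = 0.227273, Q = 2/22 = 0.090909.
d = −0.5·ln(0.454545) − 0.25·ln(0.818182) = −0.5·(-0.788458) − 0.25·(-0.200670) = 0.4444.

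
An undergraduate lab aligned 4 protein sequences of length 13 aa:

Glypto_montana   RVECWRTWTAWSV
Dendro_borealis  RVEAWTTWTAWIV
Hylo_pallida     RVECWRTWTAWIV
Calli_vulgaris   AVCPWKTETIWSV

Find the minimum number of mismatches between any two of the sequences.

1

Pairwise Hamming distances:
  Glypto_montana vs Dendro_borealis: 3
  Glypto_montana vs Hylo_pallida: 1
  Glypto_montana vs Calli_vulgaris: 6
  Dendro_borealis vs Hylo_pallida: 2
  Dendro_borealis vs Calli_vulgaris: 7
  Hylo_pallida vs Calli_vulgaris: 7
The smallest is 1, between Glypto_montana and Hylo_pallida.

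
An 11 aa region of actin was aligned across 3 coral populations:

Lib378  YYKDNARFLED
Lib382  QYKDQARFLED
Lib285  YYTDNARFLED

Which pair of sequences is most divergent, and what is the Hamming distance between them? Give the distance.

3

Pairwise Hamming distances:
  Lib378 vs Lib382: 2
  Lib378 vs Lib285: 1
  Lib382 vs Lib285: 3
The largest is 3, between Lib382 and Lib285.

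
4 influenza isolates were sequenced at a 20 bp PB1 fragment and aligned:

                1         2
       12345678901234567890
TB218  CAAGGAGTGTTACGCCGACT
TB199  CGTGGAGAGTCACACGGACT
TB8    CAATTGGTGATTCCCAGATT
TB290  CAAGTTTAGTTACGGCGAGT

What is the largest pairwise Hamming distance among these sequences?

Pairwise Hamming distances:
  TB218 vs TB199: 6
  TB218 vs TB8: 8
  TB218 vs TB290: 6
  TB199 vs TB8: 12
  TB199 vs TB290: 10
  TB8 vs TB290: 10
The largest is 12, between TB199 and TB8.

12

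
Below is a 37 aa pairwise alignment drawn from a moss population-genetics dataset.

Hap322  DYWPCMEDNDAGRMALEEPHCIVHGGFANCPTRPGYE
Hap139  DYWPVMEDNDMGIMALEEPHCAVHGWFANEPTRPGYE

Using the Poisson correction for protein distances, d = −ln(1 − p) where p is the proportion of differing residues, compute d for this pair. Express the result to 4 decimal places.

0.1769

The sequences differ at positions 5 (C/V), 11 (A/M), 13 (R/I), 22 (I/A), 26 (G/W), 30 (C/E).
p = 6/37 = 0.162162.
d = −ln(1 − 0.162162) = −ln(0.837838) = 0.1769.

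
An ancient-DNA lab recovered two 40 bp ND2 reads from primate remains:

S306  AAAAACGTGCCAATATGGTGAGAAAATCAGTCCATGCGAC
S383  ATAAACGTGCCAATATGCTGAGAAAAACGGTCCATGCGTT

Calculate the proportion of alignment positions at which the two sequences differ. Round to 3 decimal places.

The sequences differ at positions 2 (A/T), 18 (G/C), 27 (T/A), 29 (A/G), 39 (A/T), 40 (C/T).
There are 6 differences over 40 sites, so p = 6/40 = 0.150.

0.150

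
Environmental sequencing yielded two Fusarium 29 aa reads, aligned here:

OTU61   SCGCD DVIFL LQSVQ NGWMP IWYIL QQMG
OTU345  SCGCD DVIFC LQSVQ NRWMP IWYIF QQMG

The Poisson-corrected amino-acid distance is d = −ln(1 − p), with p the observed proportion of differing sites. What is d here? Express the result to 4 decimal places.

0.1092

The sequences differ at positions 10 (L/C), 17 (G/R), 25 (L/F).
p = 3/29 = 0.103448.
d = −ln(1 − 0.103448) = −ln(0.896552) = 0.1092.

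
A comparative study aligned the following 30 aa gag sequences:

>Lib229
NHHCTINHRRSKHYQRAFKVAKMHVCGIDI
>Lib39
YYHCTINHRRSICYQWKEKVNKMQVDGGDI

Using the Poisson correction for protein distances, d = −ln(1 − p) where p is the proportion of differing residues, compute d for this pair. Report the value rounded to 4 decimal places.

0.4568

Differing sites — 1:N/Y; 2:H/Y; 12:K/I; 13:H/C; 16:R/W; 17:A/K; 18:F/E; 21:A/N; 24:H/Q; 26:C/D; 28:I/G.
p = 11/30 = 0.366667.
d = −ln(1 − 0.366667) = −ln(0.633333) = 0.4568.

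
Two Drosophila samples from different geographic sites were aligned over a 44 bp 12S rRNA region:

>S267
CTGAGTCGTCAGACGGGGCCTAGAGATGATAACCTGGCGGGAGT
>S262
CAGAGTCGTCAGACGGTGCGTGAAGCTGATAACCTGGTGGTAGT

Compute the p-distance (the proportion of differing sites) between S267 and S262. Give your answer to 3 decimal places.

0.182

The sequences differ at positions 2 (T/A), 17 (G/T), 20 (C/G), 22 (A/G), 23 (G/A), 26 (A/C), 38 (C/T), 41 (G/T).
There are 8 differences over 44 sites, so p = 8/44 = 0.182.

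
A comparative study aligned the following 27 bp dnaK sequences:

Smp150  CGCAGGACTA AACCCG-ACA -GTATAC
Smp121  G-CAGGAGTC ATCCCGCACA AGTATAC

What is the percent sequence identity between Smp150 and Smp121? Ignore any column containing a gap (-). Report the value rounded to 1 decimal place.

Excluding the 3 gap columns leaves 24 comparable sites.
The sequences differ at positions 1 (C/G), 8 (C/G), 10 (A/C), 12 (A/T).
20 of the 24 comparable sites match, so the percent identity is 20/24 × 100 = 83.3%.

83.3%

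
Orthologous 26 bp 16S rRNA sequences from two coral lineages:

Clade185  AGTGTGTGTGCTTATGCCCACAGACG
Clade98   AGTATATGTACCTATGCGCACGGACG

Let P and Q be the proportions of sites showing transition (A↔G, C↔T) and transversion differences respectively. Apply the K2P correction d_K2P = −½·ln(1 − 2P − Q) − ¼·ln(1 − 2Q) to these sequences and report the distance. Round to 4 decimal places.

The sequences differ at positions 4 (G/A, transition), 6 (G/A, transition), 10 (G/A, transition), 12 (T/C, transition), 18 (C/G, transversion), 22 (A/G, transition).
Of the 6 differences, 5 transitions and 1 transversion over 26 sites: P = 5/26 = 0.192308, Q = 1/26 = 0.038462.
d = −0.5·ln(0.576922) − 0.25·ln(0.923076) = −0.5·(-0.550048) − 0.25·(-0.080044) = 0.2950.

0.2950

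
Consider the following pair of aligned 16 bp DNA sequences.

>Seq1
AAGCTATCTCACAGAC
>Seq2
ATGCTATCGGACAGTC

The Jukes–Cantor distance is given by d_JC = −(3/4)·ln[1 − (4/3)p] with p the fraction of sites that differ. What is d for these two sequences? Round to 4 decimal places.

0.3041

Differing sites — 2:A/T; 9:T/G; 10:C/G; 15:A/T.
p = 4/16 = 0.250000.
d = −0.75 · ln(1 − (4/3)·0.250000) = −0.75 · ln(0.666667) = −0.75 · (-0.405465) = 0.3041.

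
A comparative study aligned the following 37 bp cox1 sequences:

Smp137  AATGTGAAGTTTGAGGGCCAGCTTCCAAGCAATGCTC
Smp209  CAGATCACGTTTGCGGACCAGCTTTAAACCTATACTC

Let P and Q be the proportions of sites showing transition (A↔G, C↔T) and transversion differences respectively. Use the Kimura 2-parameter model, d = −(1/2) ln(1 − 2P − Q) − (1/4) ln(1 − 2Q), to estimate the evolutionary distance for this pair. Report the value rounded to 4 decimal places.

0.4248

Mismatches occur at site 1 (A↔C, transversion), site 3 (T↔G, transversion), site 4 (G↔A, transition), site 6 (G↔C, transversion), site 8 (A↔C, transversion), site 14 (A↔C, transversion), site 17 (G↔A, transition), site 25 (C↔T, transition), site 26 (C↔A, transversion), site 29 (G↔C, transversion), site 31 (A↔T, transversion), site 34 (G↔A, transition).
Of the 12 differences, 4 transitions and 8 transversions over 37 sites: P = 4/37 = 0.108108, Q = 8/37 = 0.216216.
d = −0.5·ln(0.567568) − 0.25·ln(0.567568) = −0.5·(-0.566395) − 0.25·(-0.566395) = 0.4248.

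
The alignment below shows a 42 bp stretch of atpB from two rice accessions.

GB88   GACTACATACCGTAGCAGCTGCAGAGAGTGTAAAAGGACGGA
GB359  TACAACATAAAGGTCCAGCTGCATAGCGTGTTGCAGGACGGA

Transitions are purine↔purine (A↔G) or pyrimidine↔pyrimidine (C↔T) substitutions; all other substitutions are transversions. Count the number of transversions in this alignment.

The sequences differ at positions 1 (G/T, transversion), 4 (T/A, transversion), 10 (C/A, transversion), 11 (C/A, transversion), 13 (T/G, transversion), 14 (A/T, transversion), 15 (G/C, transversion), 24 (G/T, transversion), 27 (A/C, transversion), 32 (A/T, transversion), 33 (A/G, transition), 34 (A/C, transversion).
Of the 12 differences, 1 transition and 11 transversions, so the answer is 11.

11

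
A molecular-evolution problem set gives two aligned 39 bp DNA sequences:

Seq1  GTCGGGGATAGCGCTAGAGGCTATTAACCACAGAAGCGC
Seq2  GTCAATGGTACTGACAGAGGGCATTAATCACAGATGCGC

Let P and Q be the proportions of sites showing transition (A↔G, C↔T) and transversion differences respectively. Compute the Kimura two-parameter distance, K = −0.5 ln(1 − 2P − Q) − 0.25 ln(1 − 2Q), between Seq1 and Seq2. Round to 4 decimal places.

Differing sites — 4:G/A (Ti); 5:G/A (Ti); 6:G/T (Tv); 8:A/G (Ti); 11:G/C (Tv); 12:C/T (Ti); 14:C/A (Tv); 15:T/C (Ti); 21:C/G (Tv); 22:T/C (Ti); 28:C/T (Ti); 35:A/T (Tv).
Of the 12 differences, 7 transitions and 5 transversions over 39 sites: P = 7/39 = 0.179487, Q = 5/39 = 0.128205.
d = −0.5·ln(0.512821) − 0.25·ln(0.743590) = −0.5·(-0.667828) − 0.25·(-0.296265) = 0.4080.

0.4080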